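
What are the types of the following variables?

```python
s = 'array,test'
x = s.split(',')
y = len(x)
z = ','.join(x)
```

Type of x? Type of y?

str.split() returns list; len() returns int

list, int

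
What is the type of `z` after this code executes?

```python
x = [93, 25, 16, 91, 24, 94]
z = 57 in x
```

'in' operator returns bool

bool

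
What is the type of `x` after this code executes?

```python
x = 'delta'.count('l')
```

str.count() returns int

int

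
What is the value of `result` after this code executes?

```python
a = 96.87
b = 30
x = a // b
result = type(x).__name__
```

a is float; b is int; x is float; result = 'float'

'float'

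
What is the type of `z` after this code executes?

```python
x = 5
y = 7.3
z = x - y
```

int - float = float

float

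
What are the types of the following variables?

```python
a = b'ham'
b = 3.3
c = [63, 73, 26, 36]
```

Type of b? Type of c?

b is assigned a number with a decimal point, so it is a float; c is assigned a list literal (square brackets)

float, list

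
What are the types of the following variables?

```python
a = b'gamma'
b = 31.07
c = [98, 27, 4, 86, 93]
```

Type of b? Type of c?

b is assigned a number with a decimal point, so it is a float; c is assigned a list literal (square brackets)

float, list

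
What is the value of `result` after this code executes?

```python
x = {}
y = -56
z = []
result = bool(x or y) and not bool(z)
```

x = {}; y = -56; z = []; result = True

True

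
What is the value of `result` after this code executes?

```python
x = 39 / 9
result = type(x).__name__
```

x is float; result = 'float'

'float'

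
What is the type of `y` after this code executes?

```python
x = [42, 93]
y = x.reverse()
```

list.reverse() returns None

NoneType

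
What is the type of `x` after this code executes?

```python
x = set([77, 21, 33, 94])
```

set() constructor returns set

set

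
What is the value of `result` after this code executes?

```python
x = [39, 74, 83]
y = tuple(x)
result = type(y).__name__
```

x is list; y is tuple; result = 'tuple'

'tuple'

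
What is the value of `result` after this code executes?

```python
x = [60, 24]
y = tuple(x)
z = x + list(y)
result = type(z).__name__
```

x is list; y is tuple; z is list; result = 'list'

'list'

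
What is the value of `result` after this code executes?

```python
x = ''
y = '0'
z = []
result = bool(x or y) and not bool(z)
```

x = ''; y = '0'; z = []; result = True

True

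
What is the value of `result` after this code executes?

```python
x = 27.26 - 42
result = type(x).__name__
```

x is float; result = 'float'

'float'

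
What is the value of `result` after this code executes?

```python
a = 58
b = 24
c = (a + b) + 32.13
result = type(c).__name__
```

a is int; b is int; c is float; result = 'float'

'float'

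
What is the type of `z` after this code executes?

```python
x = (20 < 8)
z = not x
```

'not' returns bool

bool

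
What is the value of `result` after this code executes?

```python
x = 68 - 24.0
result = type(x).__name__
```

x is float; result = 'float'

'float'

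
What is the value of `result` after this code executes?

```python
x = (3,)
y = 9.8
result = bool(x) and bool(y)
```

x = (3,); y = 9.8; result = True

True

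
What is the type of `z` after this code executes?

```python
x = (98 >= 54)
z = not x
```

'not' returns bool

bool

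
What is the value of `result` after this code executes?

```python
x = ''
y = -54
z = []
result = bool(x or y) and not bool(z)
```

x = ''; y = -54; z = []; result = True

True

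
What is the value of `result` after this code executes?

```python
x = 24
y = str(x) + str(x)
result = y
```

x = 24; y = '2424'; result = '2424'

'2424'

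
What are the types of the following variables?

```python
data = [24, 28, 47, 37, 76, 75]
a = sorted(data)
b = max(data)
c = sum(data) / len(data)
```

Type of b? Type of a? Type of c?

max of ints returns int; sorted() returns list; int / int = float

int, list, float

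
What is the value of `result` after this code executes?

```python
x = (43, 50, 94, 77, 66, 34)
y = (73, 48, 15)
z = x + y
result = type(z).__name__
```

x is tuple; y is tuple; z is tuple; result = 'tuple'

'tuple'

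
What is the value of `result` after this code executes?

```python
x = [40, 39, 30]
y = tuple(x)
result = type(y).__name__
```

x is list; y is tuple; result = 'tuple'

'tuple'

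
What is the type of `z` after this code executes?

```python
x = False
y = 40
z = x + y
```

bool + int = int (bool is subclass of int)

int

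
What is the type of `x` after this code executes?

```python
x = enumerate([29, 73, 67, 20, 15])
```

enumerate() returns an enumerate object

enumerate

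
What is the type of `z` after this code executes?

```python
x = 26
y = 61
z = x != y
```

Comparison returns bool

bool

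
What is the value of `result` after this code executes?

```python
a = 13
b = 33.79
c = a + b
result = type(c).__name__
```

a is int; b is float; c is float; result = 'float'

'float'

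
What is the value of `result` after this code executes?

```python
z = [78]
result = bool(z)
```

z = [78]; result = True

True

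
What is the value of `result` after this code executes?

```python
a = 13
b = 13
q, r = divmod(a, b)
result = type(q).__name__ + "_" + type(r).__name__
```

a is int; b is int; q is int; r is int; result = 'int_int'

'int_int'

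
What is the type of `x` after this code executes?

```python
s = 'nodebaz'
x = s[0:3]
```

Slicing a str returns str

str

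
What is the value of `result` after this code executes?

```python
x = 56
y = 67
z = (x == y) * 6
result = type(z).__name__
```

x is int; y is int; z is int; result = 'int'

'int'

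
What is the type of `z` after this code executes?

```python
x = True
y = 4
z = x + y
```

bool + int = int (bool is subclass of int)

int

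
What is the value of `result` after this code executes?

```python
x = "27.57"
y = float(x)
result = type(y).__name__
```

x is str; y is float; result = 'float'

'float'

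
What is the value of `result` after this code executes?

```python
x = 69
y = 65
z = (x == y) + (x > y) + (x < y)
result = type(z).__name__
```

x is int; y is int; z is int; result = 'int'

'int'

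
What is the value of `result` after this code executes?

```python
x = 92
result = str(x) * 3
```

x = 92; result = '929292'

'929292'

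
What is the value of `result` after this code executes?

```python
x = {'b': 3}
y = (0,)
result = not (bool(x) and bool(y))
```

x = {'b': 3}; y = (0,); result = False

False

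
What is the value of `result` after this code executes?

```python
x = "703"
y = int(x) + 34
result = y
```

x = '703'; y = 737; result = 737

737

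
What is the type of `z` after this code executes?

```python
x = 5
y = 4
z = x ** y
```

positive int ** positive int = int

int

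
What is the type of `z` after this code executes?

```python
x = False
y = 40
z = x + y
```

bool + int = int (bool is subclass of int)

int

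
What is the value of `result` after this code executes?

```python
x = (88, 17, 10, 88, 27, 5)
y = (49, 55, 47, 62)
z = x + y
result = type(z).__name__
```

x is tuple; y is tuple; z is tuple; result = 'tuple'

'tuple'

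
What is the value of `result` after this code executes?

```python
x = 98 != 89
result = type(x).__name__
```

x is bool; result = 'bool'

'bool'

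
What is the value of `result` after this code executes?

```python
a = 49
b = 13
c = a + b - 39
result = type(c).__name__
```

a is int; b is int; c is int; result = 'int'

'int'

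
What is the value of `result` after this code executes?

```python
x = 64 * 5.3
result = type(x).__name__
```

x is float; result = 'float'

'float'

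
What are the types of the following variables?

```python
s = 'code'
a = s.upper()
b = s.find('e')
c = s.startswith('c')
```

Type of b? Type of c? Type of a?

find() returns int; startswith() returns bool; upper() returns str

int, bool, str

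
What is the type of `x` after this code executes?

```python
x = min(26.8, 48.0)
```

min() of floats returns float

float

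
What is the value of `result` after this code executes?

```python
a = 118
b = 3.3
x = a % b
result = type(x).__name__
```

a is int; b is float; x is float; result = 'float'

'float'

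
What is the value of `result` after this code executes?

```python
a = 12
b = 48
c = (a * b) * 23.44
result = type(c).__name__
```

a is int; b is int; c is float; result = 'float'

'float'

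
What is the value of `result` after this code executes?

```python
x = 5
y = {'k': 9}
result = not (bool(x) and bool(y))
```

x = 5; y = {'k': 9}; result = False

False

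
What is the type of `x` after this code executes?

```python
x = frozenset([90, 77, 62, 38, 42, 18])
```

frozenset() returns frozenset

frozenset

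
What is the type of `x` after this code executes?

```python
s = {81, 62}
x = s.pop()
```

Popping from set[int] returns int

int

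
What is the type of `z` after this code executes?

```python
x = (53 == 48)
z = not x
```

'not' returns bool

bool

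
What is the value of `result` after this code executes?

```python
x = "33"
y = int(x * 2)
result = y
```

x = '33'; y = 3333; result = 3333

3333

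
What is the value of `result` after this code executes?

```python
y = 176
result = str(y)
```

y = 176; result = '176'

'176'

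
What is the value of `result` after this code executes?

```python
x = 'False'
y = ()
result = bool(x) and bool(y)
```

x = 'False'; y = (); result = False

False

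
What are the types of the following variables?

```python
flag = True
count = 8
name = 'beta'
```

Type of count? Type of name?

count is assigned a bare integer (no decimal point), so it is an int; name is assigned a quoted string literal, so it is a str

int, str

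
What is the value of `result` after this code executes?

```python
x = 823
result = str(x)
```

x = 823; result = '823'

'823'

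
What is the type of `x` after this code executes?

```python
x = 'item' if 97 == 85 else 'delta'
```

Both branches of conditional are str

str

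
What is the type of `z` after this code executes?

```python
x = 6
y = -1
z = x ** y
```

int ** negative = float

float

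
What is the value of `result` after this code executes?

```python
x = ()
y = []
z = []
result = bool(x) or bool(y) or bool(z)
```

x = (); y = []; z = []; result = False

False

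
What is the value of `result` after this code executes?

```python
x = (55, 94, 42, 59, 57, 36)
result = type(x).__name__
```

x is tuple; result = 'tuple'

'tuple'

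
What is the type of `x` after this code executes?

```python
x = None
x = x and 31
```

'and' returns first falsy value (None)

NoneType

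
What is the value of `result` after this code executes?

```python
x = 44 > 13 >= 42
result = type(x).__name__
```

x is bool; result = 'bool'

'bool'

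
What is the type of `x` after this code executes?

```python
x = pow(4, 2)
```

pow(int, int) returns int

int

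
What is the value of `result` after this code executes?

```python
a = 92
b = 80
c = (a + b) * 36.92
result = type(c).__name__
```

a is int; b is int; c is float; result = 'float'

'float'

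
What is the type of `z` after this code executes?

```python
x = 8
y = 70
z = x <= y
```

Comparison returns bool

bool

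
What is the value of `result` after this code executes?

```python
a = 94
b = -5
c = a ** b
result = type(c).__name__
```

a is int; b is int; c is float; result = 'float'

'float'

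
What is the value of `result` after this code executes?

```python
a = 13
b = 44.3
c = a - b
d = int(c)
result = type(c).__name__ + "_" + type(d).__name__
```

a is int; b is float; c is float; d is int; result = 'float_int'

'float_int'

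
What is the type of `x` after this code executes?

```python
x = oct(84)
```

oct() returns str representation

str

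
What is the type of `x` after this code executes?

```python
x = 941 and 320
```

'and' with truthy values returns last operand (int)

int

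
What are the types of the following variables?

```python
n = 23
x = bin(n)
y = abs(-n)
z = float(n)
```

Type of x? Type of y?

bin() returns str; abs() of int returns int

str, int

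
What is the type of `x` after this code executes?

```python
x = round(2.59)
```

round() with no decimal places returns int

int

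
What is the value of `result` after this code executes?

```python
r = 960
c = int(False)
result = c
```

r = 960; c = 0; result = 0

0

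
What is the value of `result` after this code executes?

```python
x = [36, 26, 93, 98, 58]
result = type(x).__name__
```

x is list; result = 'list'

'list'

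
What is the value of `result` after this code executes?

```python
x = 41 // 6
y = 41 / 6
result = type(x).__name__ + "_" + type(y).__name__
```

x is int; y is float; result = 'int_float'

'int_float'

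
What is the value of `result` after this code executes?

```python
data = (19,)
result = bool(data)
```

data = (19,); result = True

True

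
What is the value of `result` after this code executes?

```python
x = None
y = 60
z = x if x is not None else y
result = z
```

x = None; y = 60; z = 60; result = 60

60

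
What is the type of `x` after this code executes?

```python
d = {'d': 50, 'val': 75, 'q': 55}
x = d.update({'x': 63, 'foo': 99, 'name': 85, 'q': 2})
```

dict.update() returns None

NoneType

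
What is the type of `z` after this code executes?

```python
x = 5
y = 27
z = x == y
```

Comparison returns bool

bool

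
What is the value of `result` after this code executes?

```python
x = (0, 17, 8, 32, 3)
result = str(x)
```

x = (0, 17, 8, 32, 3); result = '(0, 17, 8, 32, 3)'

'(0, 17, 8, 32, 3)'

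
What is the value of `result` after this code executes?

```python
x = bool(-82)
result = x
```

x = True; result = True

True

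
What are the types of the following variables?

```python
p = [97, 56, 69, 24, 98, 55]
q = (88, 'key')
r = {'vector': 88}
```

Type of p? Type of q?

p is assigned a list literal (square brackets); q is assigned a tuple (parenthesized, comma-separated values)

list, tuple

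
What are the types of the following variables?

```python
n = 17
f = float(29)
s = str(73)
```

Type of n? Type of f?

n is assigned a bare integer (no decimal point), so it is an int; f is assigned the result of calling float(), which returns a float

int, float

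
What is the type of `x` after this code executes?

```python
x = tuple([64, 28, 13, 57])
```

tuple() constructor returns tuple

tuple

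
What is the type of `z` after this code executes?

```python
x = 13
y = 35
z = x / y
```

int / int = float

float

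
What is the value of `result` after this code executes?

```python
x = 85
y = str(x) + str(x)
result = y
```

x = 85; y = '8585'; result = '8585'

'8585'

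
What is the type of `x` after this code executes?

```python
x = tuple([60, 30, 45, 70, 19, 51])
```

tuple() constructor returns tuple

tuple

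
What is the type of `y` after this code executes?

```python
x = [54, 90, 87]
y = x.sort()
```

list.sort() returns None (mutates in place)

NoneType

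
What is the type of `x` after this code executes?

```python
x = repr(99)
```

repr() returns str

str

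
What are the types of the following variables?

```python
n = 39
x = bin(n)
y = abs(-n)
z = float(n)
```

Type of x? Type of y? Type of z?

bin() returns str; abs() of int returns int; float() returns float

str, int, float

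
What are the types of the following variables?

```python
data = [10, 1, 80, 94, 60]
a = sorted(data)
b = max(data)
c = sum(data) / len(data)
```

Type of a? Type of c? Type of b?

sorted() returns list; int / int = float; max of ints returns int

list, float, int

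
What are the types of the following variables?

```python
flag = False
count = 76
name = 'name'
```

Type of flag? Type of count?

flag is assigned the constant False, which has type bool; count is assigned a bare integer (no decimal point), so it is an int

bool, int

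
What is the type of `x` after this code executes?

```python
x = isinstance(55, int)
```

isinstance() returns bool

bool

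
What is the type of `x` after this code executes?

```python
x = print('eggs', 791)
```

print() returns None

NoneType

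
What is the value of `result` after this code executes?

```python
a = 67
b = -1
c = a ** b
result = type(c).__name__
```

a is int; b is int; c is float; result = 'float'

'float'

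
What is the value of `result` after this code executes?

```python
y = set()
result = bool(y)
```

y = set(); result = False

False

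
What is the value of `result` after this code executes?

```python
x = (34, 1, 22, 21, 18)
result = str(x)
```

x = (34, 1, 22, 21, 18); result = '(34, 1, 22, 21, 18)'

'(34, 1, 22, 21, 18)'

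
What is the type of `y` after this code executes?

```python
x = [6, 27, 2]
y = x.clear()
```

list.clear() returns None

NoneType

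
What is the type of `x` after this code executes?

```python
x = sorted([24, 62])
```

sorted() always returns list

list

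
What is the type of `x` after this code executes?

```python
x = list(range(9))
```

list(range()) returns list

list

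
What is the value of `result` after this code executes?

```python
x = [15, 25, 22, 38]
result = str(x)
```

x = [15, 25, 22, 38]; result = '[15, 25, 22, 38]'

'[15, 25, 22, 38]'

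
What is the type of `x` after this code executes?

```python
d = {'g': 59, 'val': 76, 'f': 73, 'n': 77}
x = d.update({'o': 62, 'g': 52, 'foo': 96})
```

dict.update() returns None

NoneType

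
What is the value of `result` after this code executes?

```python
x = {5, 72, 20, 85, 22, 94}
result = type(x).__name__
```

x is set; result = 'set'

'set'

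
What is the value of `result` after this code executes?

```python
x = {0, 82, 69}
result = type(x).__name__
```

x is set; result = 'set'

'set'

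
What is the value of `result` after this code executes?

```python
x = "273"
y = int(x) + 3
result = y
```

x = '273'; y = 276; result = 276

276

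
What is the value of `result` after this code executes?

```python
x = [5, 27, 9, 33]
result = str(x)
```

x = [5, 27, 9, 33]; result = '[5, 27, 9, 33]'

'[5, 27, 9, 33]'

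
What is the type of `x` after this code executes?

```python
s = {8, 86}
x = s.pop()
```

Popping from set[int] returns int

int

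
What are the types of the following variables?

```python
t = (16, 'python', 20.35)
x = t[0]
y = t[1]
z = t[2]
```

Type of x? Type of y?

tuple[0] is int; tuple[1] is str

int, str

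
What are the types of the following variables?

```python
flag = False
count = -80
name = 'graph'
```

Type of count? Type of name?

count is assigned a bare integer (no decimal point), so it is an int; name is assigned a quoted string literal, so it is a str

int, str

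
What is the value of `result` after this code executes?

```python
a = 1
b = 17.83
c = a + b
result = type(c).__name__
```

a is int; b is float; c is float; result = 'float'

'float'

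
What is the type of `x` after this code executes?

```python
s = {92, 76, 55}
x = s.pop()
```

Popping from set[int] returns int

int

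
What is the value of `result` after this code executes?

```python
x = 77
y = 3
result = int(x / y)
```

x = 77; y = 3; result = 25

25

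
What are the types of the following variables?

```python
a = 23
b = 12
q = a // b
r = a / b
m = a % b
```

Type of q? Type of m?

// returns int; % of ints returns int

int, int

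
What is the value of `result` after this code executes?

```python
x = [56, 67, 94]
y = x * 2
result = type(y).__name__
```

x is list; y is list; result = 'list'

'list'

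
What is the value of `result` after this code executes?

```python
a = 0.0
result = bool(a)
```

a = 0.0; result = False

False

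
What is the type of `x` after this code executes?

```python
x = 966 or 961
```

'or' returns first truthy value (int)

int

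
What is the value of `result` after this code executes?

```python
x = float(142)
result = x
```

x = 142.0; result = 142.0

142.0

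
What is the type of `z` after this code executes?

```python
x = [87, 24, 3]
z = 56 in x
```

'in' operator returns bool

bool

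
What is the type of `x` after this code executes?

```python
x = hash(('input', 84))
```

hash() returns int

int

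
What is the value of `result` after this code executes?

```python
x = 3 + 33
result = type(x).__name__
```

x is int; result = 'int'

'int'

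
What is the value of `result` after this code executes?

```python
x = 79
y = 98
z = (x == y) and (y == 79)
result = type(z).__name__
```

x is int; y is int; z is bool; result = 'bool'

'bool'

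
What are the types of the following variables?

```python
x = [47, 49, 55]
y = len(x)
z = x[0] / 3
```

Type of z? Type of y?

int / int = float; len() returns int

float, int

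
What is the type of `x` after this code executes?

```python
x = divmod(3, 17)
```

divmod() returns tuple of (quotient, remainder)

tuple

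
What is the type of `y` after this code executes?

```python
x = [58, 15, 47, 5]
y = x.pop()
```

list.pop() returns the popped element

int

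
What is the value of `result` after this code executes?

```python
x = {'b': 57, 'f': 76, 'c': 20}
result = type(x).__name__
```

x is dict; result = 'dict'

'dict'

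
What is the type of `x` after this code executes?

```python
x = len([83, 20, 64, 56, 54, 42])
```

len() always returns int

int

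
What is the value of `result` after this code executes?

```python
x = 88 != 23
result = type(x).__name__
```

x is bool; result = 'bool'

'bool'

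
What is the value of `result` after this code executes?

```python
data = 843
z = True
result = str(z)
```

data = 843; z = True; result = 'True'

'True'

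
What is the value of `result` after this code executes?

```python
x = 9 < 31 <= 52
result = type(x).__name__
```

x is bool; result = 'bool'

'bool'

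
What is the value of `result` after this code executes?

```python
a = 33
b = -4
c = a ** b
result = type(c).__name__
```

a is int; b is int; c is float; result = 'float'

'float'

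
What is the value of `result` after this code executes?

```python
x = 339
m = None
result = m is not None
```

x = 339; m = None; result = False

False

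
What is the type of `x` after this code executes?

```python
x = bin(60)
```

bin() returns str representation

str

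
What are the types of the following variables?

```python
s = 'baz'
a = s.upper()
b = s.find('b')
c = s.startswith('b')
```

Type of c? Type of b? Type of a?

startswith() returns bool; find() returns int; upper() returns str

bool, int, str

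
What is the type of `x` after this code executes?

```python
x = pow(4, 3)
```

pow(int, int) returns int

int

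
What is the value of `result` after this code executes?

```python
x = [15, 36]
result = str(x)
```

x = [15, 36]; result = '[15, 36]'

'[15, 36]'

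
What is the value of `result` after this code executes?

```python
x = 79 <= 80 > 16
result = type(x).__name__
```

x is bool; result = 'bool'

'bool'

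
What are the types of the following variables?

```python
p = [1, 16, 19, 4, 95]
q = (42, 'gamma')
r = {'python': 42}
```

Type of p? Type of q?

p is assigned a list literal (square brackets); q is assigned a tuple (parenthesized, comma-separated values)

list, tuple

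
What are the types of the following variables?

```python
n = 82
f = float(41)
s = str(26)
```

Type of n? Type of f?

n is assigned a bare integer (no decimal point), so it is an int; f is assigned the result of calling float(), which returns a float

int, float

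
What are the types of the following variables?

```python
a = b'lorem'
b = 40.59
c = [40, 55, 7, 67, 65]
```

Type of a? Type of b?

a is assigned a bytes literal (b'...' prefix); b is assigned a number with a decimal point, so it is a float

bytes, float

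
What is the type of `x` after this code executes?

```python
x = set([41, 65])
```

set() constructor returns set

set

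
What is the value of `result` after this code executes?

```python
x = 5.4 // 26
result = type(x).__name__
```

x is float; result = 'float'

'float'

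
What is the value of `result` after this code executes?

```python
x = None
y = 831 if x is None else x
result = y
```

x = None; y = 831; result = 831

831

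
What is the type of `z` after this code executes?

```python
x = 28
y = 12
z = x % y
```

int % int = int

int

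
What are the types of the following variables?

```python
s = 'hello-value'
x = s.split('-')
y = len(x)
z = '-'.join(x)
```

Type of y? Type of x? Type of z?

len() returns int; str.split() returns list; str.join() returns str

int, list, str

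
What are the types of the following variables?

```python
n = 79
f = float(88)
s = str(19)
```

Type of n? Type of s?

n is assigned a bare integer (no decimal point), so it is an int; s is assigned the result of calling str(), which returns a str

int, str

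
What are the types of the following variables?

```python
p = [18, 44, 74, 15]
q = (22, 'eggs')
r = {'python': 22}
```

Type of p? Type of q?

p is assigned a list literal (square brackets); q is assigned a tuple (parenthesized, comma-separated values)

list, tuple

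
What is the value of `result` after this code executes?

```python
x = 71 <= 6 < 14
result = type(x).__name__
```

x is bool; result = 'bool'

'bool'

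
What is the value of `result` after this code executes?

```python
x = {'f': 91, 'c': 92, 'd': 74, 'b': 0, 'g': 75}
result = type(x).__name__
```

x is dict; result = 'dict'

'dict'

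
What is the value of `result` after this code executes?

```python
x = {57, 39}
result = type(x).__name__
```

x is set; result = 'set'

'set'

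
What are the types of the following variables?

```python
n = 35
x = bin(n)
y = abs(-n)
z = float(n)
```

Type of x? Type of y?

bin() returns str; abs() of int returns int

str, int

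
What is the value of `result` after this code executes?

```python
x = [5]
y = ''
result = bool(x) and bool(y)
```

x = [5]; y = ''; result = False

False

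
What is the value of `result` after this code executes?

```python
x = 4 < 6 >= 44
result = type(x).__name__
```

x is bool; result = 'bool'

'bool'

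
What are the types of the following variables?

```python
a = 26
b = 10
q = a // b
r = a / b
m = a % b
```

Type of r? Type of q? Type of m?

/ returns float; // returns int; % of ints returns int

float, int, int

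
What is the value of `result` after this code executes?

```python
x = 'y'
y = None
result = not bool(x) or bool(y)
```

x = 'y'; y = None; result = False

False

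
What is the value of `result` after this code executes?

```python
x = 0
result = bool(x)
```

x = 0; result = False

False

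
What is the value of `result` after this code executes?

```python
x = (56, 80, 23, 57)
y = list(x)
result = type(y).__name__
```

x is tuple; y is list; result = 'list'

'list'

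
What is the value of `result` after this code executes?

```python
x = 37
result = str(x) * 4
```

x = 37; result = '37373737'

'37373737'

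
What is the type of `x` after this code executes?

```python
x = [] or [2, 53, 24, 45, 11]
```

'or' returns first truthy value (list)

list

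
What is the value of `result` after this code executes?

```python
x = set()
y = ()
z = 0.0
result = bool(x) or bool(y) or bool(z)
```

x = set(); y = (); z = 0.0; result = False

False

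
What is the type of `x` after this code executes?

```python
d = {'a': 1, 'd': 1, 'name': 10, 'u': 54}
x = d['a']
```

Accessing dict[str, int] with str key returns int

int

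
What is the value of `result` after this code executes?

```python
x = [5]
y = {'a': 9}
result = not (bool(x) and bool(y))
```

x = [5]; y = {'a': 9}; result = False

False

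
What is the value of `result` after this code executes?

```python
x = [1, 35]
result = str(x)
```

x = [1, 35]; result = '[1, 35]'

'[1, 35]'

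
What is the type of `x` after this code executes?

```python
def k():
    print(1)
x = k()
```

Function without return returns None

NoneType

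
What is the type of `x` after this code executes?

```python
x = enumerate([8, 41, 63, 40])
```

enumerate() returns an enumerate object

enumerate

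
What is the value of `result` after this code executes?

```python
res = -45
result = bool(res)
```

res = -45; result = True

True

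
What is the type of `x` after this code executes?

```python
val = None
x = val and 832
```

'and' returns first falsy value (None)

NoneType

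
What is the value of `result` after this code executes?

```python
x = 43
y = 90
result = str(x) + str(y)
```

x = 43; y = 90; result = '4390'

'4390'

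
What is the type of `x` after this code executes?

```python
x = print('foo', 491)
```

print() returns None

NoneType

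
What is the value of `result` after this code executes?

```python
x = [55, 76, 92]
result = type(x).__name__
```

x is list; result = 'list'

'list'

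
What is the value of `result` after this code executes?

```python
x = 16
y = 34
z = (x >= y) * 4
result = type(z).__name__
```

x is int; y is int; z is int; result = 'int'

'int'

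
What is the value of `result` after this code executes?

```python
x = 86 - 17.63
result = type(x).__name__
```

x is float; result = 'float'

'float'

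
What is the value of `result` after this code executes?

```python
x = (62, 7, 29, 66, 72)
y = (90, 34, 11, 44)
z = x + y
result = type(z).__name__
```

x is tuple; y is tuple; z is tuple; result = 'tuple'

'tuple'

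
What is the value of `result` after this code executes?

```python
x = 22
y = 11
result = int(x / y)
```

x = 22; y = 11; result = 2

2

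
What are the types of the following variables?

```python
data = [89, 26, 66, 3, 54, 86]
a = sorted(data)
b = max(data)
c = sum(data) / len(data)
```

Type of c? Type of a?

int / int = float; sorted() returns list

float, list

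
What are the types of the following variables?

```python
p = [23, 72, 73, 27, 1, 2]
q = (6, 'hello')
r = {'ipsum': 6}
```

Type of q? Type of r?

q is assigned a tuple (parenthesized, comma-separated values); r is assigned a dict literal ({key: value})

tuple, dict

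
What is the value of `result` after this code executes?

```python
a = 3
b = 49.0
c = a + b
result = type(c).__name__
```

a is int; b is float; c is float; result = 'float'

'float'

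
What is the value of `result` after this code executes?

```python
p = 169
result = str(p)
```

p = 169; result = '169'

'169'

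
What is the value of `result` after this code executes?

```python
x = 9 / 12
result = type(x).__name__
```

x is float; result = 'float'

'float'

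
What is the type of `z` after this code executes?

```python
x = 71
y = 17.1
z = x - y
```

int - float = float

float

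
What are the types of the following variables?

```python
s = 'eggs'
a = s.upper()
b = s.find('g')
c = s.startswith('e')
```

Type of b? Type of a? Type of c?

find() returns int; upper() returns str; startswith() returns bool

int, str, bool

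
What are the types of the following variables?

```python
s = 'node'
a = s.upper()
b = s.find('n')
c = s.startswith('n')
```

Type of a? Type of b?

upper() returns str; find() returns int

str, int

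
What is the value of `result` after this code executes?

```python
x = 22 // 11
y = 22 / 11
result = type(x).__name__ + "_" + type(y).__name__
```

x is int; y is float; result = 'int_float'

'int_float'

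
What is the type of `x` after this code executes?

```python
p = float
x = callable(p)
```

callable() returns bool

bool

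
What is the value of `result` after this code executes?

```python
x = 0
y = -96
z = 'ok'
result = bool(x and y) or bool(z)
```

x = 0; y = -96; z = 'ok'; result = True

True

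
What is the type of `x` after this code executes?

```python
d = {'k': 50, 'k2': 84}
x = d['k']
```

Accessing dict[str, int] with str key returns int

int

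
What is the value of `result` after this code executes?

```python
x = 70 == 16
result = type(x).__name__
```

x is bool; result = 'bool'

'bool'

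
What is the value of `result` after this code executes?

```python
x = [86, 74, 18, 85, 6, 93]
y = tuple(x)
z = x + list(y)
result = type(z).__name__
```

x is list; y is tuple; z is list; result = 'list'

'list'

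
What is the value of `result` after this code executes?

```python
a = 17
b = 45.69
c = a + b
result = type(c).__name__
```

a is int; b is float; c is float; result = 'float'

'float'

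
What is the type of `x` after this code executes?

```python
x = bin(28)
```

bin() returns str representation

str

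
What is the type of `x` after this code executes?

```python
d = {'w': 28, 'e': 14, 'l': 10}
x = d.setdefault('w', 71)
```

dict.setdefault() returns the (existing or default) value

int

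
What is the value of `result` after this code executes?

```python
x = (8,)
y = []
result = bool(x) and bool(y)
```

x = (8,); y = []; result = False

False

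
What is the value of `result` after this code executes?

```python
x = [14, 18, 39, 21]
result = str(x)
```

x = [14, 18, 39, 21]; result = '[14, 18, 39, 21]'

'[14, 18, 39, 21]'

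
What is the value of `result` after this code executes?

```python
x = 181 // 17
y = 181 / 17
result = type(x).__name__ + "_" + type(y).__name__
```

x is int; y is float; result = 'int_float'

'int_float'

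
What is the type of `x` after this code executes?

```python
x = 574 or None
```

'or' returns first truthy value

int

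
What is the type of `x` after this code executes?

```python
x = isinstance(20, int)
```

isinstance() returns bool

bool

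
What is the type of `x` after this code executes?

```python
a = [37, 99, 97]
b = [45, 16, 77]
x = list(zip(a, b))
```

list(zip()) returns a list of tuples

list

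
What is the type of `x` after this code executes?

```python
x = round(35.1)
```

round() with no decimal places returns int

int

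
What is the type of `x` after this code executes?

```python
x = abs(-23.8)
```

abs() of float returns float

float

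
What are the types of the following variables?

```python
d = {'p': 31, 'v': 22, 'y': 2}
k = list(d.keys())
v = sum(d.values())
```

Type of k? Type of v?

list() converts to list; sum of ints is int

list, int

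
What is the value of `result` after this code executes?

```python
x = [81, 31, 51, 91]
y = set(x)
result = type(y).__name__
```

x is list; y is set; result = 'set'

'set'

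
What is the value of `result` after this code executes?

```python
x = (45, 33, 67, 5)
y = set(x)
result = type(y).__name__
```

x is tuple; y is set; result = 'set'

'set'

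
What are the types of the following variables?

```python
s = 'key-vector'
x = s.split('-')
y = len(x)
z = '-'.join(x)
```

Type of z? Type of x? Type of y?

str.join() returns str; str.split() returns list; len() returns int

str, list, int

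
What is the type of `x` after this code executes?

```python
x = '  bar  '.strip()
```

str.strip() returns str

str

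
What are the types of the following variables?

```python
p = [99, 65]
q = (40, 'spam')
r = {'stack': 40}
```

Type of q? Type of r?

q is assigned a tuple (parenthesized, comma-separated values); r is assigned a dict literal ({key: value})

tuple, dict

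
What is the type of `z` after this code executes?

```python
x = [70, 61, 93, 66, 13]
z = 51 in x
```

'in' operator returns bool

bool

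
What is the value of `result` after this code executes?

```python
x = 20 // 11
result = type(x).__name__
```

x is int; result = 'int'

'int'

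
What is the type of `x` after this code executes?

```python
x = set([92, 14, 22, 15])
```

set() constructor returns set

set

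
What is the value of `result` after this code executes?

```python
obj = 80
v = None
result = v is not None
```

obj = 80; v = None; result = False

False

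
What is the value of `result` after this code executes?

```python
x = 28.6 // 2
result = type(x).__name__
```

x is float; result = 'float'

'float'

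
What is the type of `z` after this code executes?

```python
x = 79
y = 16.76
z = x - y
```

int - float = float

float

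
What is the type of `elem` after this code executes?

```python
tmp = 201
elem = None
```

None has type NoneType

NoneType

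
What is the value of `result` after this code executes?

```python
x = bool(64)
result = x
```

x = True; result = True

True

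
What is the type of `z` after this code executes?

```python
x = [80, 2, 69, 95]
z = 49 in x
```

'in' operator returns bool

bool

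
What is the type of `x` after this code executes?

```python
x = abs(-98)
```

abs() of int returns int

int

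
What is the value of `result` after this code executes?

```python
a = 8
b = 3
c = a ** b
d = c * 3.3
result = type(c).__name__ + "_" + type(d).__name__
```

a is int; b is int; c is int; d is float; result = 'int_float'

'int_float'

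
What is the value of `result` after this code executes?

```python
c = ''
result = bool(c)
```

c = ''; result = False

False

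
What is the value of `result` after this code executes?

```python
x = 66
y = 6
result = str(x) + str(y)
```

x = 66; y = 6; result = '666'

'666'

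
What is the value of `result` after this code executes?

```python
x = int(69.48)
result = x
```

x = 69; result = 69

69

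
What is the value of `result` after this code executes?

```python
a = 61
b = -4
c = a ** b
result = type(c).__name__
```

a is int; b is int; c is float; result = 'float'

'float'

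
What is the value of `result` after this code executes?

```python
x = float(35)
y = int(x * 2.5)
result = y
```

x = 35.0; y = 87; result = 87

87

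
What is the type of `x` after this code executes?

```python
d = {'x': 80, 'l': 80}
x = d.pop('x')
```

dict.pop() returns the value

int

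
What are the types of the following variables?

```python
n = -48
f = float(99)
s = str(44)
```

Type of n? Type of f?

n is assigned a bare integer (no decimal point), so it is an int; f is assigned the result of calling float(), which returns a float

int, float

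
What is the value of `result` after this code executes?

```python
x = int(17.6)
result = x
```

x = 17; result = 17

17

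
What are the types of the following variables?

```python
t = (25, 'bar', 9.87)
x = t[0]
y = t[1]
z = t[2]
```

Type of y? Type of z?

tuple[1] is str; tuple[2] is float

str, float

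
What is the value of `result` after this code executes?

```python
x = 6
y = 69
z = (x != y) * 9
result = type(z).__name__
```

x is int; y is int; z is int; result = 'int'

'int'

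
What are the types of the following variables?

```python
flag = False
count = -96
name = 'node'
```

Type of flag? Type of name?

flag is assigned the constant False, which has type bool; name is assigned a quoted string literal, so it is a str

bool, str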